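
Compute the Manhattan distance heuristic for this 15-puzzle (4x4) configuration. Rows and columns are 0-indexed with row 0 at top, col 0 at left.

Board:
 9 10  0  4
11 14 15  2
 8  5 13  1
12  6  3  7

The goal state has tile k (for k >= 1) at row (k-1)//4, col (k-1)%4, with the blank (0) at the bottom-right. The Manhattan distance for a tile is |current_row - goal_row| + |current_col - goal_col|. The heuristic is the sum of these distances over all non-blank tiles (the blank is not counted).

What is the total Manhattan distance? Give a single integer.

Answer: 40

Derivation:
Tile 9: at (0,0), goal (2,0), distance |0-2|+|0-0| = 2
Tile 10: at (0,1), goal (2,1), distance |0-2|+|1-1| = 2
Tile 4: at (0,3), goal (0,3), distance |0-0|+|3-3| = 0
Tile 11: at (1,0), goal (2,2), distance |1-2|+|0-2| = 3
Tile 14: at (1,1), goal (3,1), distance |1-3|+|1-1| = 2
Tile 15: at (1,2), goal (3,2), distance |1-3|+|2-2| = 2
Tile 2: at (1,3), goal (0,1), distance |1-0|+|3-1| = 3
Tile 8: at (2,0), goal (1,3), distance |2-1|+|0-3| = 4
Tile 5: at (2,1), goal (1,0), distance |2-1|+|1-0| = 2
Tile 13: at (2,2), goal (3,0), distance |2-3|+|2-0| = 3
Tile 1: at (2,3), goal (0,0), distance |2-0|+|3-0| = 5
Tile 12: at (3,0), goal (2,3), distance |3-2|+|0-3| = 4
Tile 6: at (3,1), goal (1,1), distance |3-1|+|1-1| = 2
Tile 3: at (3,2), goal (0,2), distance |3-0|+|2-2| = 3
Tile 7: at (3,3), goal (1,2), distance |3-1|+|3-2| = 3
Sum: 2 + 2 + 0 + 3 + 2 + 2 + 3 + 4 + 2 + 3 + 5 + 4 + 2 + 3 + 3 = 40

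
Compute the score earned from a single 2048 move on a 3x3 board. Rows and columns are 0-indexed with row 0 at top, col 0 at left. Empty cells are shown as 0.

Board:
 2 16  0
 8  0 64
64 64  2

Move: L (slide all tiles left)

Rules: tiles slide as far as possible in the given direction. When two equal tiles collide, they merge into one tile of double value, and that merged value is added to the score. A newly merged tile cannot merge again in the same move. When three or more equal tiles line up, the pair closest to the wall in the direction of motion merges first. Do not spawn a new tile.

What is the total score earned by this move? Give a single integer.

Answer: 128

Derivation:
Slide left:
row 0: [2, 16, 0] -> [2, 16, 0]  score +0 (running 0)
row 1: [8, 0, 64] -> [8, 64, 0]  score +0 (running 0)
row 2: [64, 64, 2] -> [128, 2, 0]  score +128 (running 128)
Board after move:
  2  16   0
  8  64   0
128   2   0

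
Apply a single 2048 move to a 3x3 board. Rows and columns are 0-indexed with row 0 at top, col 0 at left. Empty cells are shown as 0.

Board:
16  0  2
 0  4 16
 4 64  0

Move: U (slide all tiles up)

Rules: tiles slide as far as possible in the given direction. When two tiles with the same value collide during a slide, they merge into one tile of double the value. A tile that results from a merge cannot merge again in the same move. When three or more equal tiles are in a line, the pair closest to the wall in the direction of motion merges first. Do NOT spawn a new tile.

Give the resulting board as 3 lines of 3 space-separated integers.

Slide up:
col 0: [16, 0, 4] -> [16, 4, 0]
col 1: [0, 4, 64] -> [4, 64, 0]
col 2: [2, 16, 0] -> [2, 16, 0]

Answer: 16  4  2
 4 64 16
 0  0  0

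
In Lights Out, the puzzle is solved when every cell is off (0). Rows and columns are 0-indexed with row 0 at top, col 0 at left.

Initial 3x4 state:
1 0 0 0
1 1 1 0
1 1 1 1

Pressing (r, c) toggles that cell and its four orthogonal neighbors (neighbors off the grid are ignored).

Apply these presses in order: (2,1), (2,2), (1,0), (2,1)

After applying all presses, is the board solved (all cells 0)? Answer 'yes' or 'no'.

After press 1 at (2,1):
1 0 0 0
1 0 1 0
0 0 0 1

After press 2 at (2,2):
1 0 0 0
1 0 0 0
0 1 1 0

After press 3 at (1,0):
0 0 0 0
0 1 0 0
1 1 1 0

After press 4 at (2,1):
0 0 0 0
0 0 0 0
0 0 0 0

Lights still on: 0

Answer: yes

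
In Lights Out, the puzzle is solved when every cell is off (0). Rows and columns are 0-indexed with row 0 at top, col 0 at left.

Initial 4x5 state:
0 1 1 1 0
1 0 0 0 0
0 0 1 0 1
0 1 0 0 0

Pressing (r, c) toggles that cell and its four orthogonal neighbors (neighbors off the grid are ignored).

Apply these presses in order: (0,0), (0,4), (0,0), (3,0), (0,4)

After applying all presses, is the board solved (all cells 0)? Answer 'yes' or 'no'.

Answer: no

Derivation:
After press 1 at (0,0):
1 0 1 1 0
0 0 0 0 0
0 0 1 0 1
0 1 0 0 0

After press 2 at (0,4):
1 0 1 0 1
0 0 0 0 1
0 0 1 0 1
0 1 0 0 0

After press 3 at (0,0):
0 1 1 0 1
1 0 0 0 1
0 0 1 0 1
0 1 0 0 0

After press 4 at (3,0):
0 1 1 0 1
1 0 0 0 1
1 0 1 0 1
1 0 0 0 0

After press 5 at (0,4):
0 1 1 1 0
1 0 0 0 0
1 0 1 0 1
1 0 0 0 0

Lights still on: 8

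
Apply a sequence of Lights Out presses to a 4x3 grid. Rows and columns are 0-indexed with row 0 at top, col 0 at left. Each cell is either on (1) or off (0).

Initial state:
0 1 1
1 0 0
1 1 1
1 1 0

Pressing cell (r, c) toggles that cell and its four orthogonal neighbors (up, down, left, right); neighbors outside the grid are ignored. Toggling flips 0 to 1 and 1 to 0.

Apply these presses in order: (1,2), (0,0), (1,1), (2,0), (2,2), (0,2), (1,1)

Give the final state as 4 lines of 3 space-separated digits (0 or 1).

After press 1 at (1,2):
0 1 0
1 1 1
1 1 0
1 1 0

After press 2 at (0,0):
1 0 0
0 1 1
1 1 0
1 1 0

After press 3 at (1,1):
1 1 0
1 0 0
1 0 0
1 1 0

After press 4 at (2,0):
1 1 0
0 0 0
0 1 0
0 1 0

After press 5 at (2,2):
1 1 0
0 0 1
0 0 1
0 1 1

After press 6 at (0,2):
1 0 1
0 0 0
0 0 1
0 1 1

After press 7 at (1,1):
1 1 1
1 1 1
0 1 1
0 1 1

Answer: 1 1 1
1 1 1
0 1 1
0 1 1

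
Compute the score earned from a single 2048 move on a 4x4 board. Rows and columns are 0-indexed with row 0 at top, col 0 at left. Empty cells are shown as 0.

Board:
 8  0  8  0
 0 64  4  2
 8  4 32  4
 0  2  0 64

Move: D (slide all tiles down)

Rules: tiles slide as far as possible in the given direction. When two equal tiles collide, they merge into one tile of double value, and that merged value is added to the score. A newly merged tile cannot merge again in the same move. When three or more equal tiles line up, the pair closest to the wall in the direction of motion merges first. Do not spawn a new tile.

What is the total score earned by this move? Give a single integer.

Answer: 16

Derivation:
Slide down:
col 0: [8, 0, 8, 0] -> [0, 0, 0, 16]  score +16 (running 16)
col 1: [0, 64, 4, 2] -> [0, 64, 4, 2]  score +0 (running 16)
col 2: [8, 4, 32, 0] -> [0, 8, 4, 32]  score +0 (running 16)
col 3: [0, 2, 4, 64] -> [0, 2, 4, 64]  score +0 (running 16)
Board after move:
 0  0  0  0
 0 64  8  2
 0  4  4  4
16  2 32 64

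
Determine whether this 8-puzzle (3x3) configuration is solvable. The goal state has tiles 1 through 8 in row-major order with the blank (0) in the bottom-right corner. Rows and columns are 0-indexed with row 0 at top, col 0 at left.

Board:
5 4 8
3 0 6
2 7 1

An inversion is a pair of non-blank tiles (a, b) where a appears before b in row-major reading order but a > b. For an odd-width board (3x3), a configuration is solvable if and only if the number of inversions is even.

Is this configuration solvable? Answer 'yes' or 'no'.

Answer: yes

Derivation:
Inversions (pairs i<j in row-major order where tile[i] > tile[j] > 0): 18
18 is even, so the puzzle is solvable.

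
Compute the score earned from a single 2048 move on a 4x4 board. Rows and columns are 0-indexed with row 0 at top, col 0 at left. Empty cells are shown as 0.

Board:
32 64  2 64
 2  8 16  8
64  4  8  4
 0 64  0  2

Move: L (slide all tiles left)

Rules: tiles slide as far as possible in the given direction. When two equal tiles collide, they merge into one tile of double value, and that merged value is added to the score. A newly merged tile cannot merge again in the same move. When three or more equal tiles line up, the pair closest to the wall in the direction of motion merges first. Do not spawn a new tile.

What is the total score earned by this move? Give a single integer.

Answer: 0

Derivation:
Slide left:
row 0: [32, 64, 2, 64] -> [32, 64, 2, 64]  score +0 (running 0)
row 1: [2, 8, 16, 8] -> [2, 8, 16, 8]  score +0 (running 0)
row 2: [64, 4, 8, 4] -> [64, 4, 8, 4]  score +0 (running 0)
row 3: [0, 64, 0, 2] -> [64, 2, 0, 0]  score +0 (running 0)
Board after move:
32 64  2 64
 2  8 16  8
64  4  8  4
64  2  0  0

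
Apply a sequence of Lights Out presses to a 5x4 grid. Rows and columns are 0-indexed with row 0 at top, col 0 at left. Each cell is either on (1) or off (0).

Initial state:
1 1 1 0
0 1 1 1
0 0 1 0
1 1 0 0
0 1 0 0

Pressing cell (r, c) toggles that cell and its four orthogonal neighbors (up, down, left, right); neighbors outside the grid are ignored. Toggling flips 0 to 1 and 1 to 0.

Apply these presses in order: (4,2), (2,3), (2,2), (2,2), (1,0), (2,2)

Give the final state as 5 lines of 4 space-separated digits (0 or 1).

After press 1 at (4,2):
1 1 1 0
0 1 1 1
0 0 1 0
1 1 1 0
0 0 1 1

After press 2 at (2,3):
1 1 1 0
0 1 1 0
0 0 0 1
1 1 1 1
0 0 1 1

After press 3 at (2,2):
1 1 1 0
0 1 0 0
0 1 1 0
1 1 0 1
0 0 1 1

After press 4 at (2,2):
1 1 1 0
0 1 1 0
0 0 0 1
1 1 1 1
0 0 1 1

After press 5 at (1,0):
0 1 1 0
1 0 1 0
1 0 0 1
1 1 1 1
0 0 1 1

After press 6 at (2,2):
0 1 1 0
1 0 0 0
1 1 1 0
1 1 0 1
0 0 1 1

Answer: 0 1 1 0
1 0 0 0
1 1 1 0
1 1 0 1
0 0 1 1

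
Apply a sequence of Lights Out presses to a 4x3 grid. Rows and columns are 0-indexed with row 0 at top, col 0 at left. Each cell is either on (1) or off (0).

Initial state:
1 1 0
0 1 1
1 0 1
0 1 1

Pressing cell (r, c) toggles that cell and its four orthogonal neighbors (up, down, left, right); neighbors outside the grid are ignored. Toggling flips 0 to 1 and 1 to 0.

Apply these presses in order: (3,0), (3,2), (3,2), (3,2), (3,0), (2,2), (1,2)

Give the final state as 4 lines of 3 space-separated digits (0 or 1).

After press 1 at (3,0):
1 1 0
0 1 1
0 0 1
1 0 1

After press 2 at (3,2):
1 1 0
0 1 1
0 0 0
1 1 0

After press 3 at (3,2):
1 1 0
0 1 1
0 0 1
1 0 1

After press 4 at (3,2):
1 1 0
0 1 1
0 0 0
1 1 0

After press 5 at (3,0):
1 1 0
0 1 1
1 0 0
0 0 0

After press 6 at (2,2):
1 1 0
0 1 0
1 1 1
0 0 1

After press 7 at (1,2):
1 1 1
0 0 1
1 1 0
0 0 1

Answer: 1 1 1
0 0 1
1 1 0
0 0 1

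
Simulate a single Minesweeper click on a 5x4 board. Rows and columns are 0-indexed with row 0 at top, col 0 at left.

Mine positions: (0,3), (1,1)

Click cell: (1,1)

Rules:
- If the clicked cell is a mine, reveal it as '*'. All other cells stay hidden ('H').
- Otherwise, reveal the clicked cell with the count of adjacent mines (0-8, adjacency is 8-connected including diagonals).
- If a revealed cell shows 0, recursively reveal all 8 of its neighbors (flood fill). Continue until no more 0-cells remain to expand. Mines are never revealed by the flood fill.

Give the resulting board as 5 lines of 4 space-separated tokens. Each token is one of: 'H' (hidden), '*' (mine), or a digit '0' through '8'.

H H H H
H * H H
H H H H
H H H H
H H H H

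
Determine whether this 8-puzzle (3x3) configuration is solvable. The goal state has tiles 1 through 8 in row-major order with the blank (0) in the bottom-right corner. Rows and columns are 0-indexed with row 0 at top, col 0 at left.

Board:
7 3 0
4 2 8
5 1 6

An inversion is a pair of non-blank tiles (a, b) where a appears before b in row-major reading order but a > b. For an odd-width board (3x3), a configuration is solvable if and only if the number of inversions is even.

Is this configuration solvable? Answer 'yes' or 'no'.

Answer: no

Derivation:
Inversions (pairs i<j in row-major order where tile[i] > tile[j] > 0): 15
15 is odd, so the puzzle is not solvable.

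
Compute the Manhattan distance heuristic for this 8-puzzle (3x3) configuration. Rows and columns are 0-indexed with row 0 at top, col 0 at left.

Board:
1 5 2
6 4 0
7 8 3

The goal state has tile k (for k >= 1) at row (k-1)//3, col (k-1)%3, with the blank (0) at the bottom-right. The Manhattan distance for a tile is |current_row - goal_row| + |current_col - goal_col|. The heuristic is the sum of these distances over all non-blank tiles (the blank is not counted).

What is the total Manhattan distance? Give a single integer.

Tile 1: (0,0)->(0,0) = 0
Tile 5: (0,1)->(1,1) = 1
Tile 2: (0,2)->(0,1) = 1
Tile 6: (1,0)->(1,2) = 2
Tile 4: (1,1)->(1,0) = 1
Tile 7: (2,0)->(2,0) = 0
Tile 8: (2,1)->(2,1) = 0
Tile 3: (2,2)->(0,2) = 2
Sum: 0 + 1 + 1 + 2 + 1 + 0 + 0 + 2 = 7

Answer: 7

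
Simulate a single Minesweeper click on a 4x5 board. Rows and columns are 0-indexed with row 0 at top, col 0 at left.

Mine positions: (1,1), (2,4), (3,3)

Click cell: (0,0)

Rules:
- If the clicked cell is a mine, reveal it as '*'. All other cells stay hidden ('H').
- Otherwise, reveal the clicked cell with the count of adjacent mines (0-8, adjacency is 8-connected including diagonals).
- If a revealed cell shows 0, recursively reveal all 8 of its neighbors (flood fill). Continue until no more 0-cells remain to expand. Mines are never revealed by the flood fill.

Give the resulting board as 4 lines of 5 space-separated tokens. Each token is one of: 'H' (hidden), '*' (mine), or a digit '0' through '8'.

1 H H H H
H H H H H
H H H H H
H H H H H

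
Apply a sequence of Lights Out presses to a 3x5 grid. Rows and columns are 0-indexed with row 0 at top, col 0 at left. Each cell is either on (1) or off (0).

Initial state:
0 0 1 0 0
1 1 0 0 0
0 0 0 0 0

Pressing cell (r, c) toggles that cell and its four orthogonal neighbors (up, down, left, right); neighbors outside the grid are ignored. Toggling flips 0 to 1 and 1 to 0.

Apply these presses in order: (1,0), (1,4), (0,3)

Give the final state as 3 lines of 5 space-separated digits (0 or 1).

Answer: 1 0 0 1 0
0 0 0 0 1
1 0 0 0 1

Derivation:
After press 1 at (1,0):
1 0 1 0 0
0 0 0 0 0
1 0 0 0 0

After press 2 at (1,4):
1 0 1 0 1
0 0 0 1 1
1 0 0 0 1

After press 3 at (0,3):
1 0 0 1 0
0 0 0 0 1
1 0 0 0 1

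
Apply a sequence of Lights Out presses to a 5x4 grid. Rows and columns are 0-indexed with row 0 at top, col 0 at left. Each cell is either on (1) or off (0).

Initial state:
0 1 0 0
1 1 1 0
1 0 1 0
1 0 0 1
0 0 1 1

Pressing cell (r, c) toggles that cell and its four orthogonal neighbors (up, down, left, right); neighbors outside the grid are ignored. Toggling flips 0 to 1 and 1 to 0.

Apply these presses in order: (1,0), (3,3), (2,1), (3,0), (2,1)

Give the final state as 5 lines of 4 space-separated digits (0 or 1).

After press 1 at (1,0):
1 1 0 0
0 0 1 0
0 0 1 0
1 0 0 1
0 0 1 1

After press 2 at (3,3):
1 1 0 0
0 0 1 0
0 0 1 1
1 0 1 0
0 0 1 0

After press 3 at (2,1):
1 1 0 0
0 1 1 0
1 1 0 1
1 1 1 0
0 0 1 0

After press 4 at (3,0):
1 1 0 0
0 1 1 0
0 1 0 1
0 0 1 0
1 0 1 0

After press 5 at (2,1):
1 1 0 0
0 0 1 0
1 0 1 1
0 1 1 0
1 0 1 0

Answer: 1 1 0 0
0 0 1 0
1 0 1 1
0 1 1 0
1 0 1 0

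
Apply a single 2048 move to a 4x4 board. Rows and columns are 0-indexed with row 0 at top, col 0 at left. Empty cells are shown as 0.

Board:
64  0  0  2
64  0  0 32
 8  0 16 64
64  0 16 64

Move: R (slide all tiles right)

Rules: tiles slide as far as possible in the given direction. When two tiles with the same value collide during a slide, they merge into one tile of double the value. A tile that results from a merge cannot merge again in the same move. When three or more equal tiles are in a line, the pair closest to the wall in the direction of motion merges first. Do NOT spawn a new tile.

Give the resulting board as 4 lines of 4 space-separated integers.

Answer:  0  0 64  2
 0  0 64 32
 0  8 16 64
 0 64 16 64

Derivation:
Slide right:
row 0: [64, 0, 0, 2] -> [0, 0, 64, 2]
row 1: [64, 0, 0, 32] -> [0, 0, 64, 32]
row 2: [8, 0, 16, 64] -> [0, 8, 16, 64]
row 3: [64, 0, 16, 64] -> [0, 64, 16, 64]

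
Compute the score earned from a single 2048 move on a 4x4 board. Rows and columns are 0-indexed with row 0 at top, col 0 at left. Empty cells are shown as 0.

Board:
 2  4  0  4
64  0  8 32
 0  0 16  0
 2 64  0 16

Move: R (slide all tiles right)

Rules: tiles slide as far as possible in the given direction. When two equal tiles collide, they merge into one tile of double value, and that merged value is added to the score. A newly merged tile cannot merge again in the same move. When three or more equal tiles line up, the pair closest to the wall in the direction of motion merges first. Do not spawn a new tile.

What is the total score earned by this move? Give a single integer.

Slide right:
row 0: [2, 4, 0, 4] -> [0, 0, 2, 8]  score +8 (running 8)
row 1: [64, 0, 8, 32] -> [0, 64, 8, 32]  score +0 (running 8)
row 2: [0, 0, 16, 0] -> [0, 0, 0, 16]  score +0 (running 8)
row 3: [2, 64, 0, 16] -> [0, 2, 64, 16]  score +0 (running 8)
Board after move:
 0  0  2  8
 0 64  8 32
 0  0  0 16
 0  2 64 16

Answer: 8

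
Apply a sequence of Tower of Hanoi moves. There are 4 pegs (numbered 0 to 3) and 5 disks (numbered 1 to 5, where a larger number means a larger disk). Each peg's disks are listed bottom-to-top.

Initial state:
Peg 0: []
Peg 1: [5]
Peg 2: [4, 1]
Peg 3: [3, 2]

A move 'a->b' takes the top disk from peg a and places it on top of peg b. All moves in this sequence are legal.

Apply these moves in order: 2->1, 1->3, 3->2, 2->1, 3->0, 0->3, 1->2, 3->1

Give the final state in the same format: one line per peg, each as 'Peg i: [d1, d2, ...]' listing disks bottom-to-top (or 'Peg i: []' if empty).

Answer: Peg 0: []
Peg 1: [5, 2]
Peg 2: [4, 1]
Peg 3: [3]

Derivation:
After move 1 (2->1):
Peg 0: []
Peg 1: [5, 1]
Peg 2: [4]
Peg 3: [3, 2]

After move 2 (1->3):
Peg 0: []
Peg 1: [5]
Peg 2: [4]
Peg 3: [3, 2, 1]

After move 3 (3->2):
Peg 0: []
Peg 1: [5]
Peg 2: [4, 1]
Peg 3: [3, 2]

After move 4 (2->1):
Peg 0: []
Peg 1: [5, 1]
Peg 2: [4]
Peg 3: [3, 2]

After move 5 (3->0):
Peg 0: [2]
Peg 1: [5, 1]
Peg 2: [4]
Peg 3: [3]

After move 6 (0->3):
Peg 0: []
Peg 1: [5, 1]
Peg 2: [4]
Peg 3: [3, 2]

After move 7 (1->2):
Peg 0: []
Peg 1: [5]
Peg 2: [4, 1]
Peg 3: [3, 2]

After move 8 (3->1):
Peg 0: []
Peg 1: [5, 2]
Peg 2: [4, 1]
Peg 3: [3]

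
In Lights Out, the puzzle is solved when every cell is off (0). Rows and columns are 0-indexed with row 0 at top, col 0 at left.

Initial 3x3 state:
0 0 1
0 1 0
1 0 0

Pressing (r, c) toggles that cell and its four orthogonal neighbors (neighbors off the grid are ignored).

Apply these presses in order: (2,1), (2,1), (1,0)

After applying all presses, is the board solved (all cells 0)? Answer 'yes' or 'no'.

After press 1 at (2,1):
0 0 1
0 0 0
0 1 1

After press 2 at (2,1):
0 0 1
0 1 0
1 0 0

After press 3 at (1,0):
1 0 1
1 0 0
0 0 0

Lights still on: 3

Answer: no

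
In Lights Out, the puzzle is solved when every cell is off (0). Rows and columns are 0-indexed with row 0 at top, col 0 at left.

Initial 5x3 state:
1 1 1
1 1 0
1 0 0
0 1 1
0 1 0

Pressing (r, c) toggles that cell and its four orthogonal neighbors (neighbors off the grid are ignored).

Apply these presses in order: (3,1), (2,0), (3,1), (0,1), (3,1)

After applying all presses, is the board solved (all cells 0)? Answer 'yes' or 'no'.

After press 1 at (3,1):
1 1 1
1 1 0
1 1 0
1 0 0
0 0 0

After press 2 at (2,0):
1 1 1
0 1 0
0 0 0
0 0 0
0 0 0

After press 3 at (3,1):
1 1 1
0 1 0
0 1 0
1 1 1
0 1 0

After press 4 at (0,1):
0 0 0
0 0 0
0 1 0
1 1 1
0 1 0

After press 5 at (3,1):
0 0 0
0 0 0
0 0 0
0 0 0
0 0 0

Lights still on: 0

Answer: yes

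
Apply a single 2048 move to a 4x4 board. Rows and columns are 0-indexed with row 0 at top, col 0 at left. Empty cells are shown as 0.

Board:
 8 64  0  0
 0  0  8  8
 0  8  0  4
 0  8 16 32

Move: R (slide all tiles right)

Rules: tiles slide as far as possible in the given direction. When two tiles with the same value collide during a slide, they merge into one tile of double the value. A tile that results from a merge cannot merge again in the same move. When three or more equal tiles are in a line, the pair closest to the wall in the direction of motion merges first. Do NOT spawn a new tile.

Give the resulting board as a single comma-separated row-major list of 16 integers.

Slide right:
row 0: [8, 64, 0, 0] -> [0, 0, 8, 64]
row 1: [0, 0, 8, 8] -> [0, 0, 0, 16]
row 2: [0, 8, 0, 4] -> [0, 0, 8, 4]
row 3: [0, 8, 16, 32] -> [0, 8, 16, 32]

Answer: 0, 0, 8, 64, 0, 0, 0, 16, 0, 0, 8, 4, 0, 8, 16, 32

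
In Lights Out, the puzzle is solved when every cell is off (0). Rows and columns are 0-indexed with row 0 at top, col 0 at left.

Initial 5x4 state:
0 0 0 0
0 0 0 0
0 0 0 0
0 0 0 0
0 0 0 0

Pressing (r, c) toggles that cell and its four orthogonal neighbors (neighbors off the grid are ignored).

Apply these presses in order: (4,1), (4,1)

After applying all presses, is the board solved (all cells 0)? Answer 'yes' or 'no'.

After press 1 at (4,1):
0 0 0 0
0 0 0 0
0 0 0 0
0 1 0 0
1 1 1 0

After press 2 at (4,1):
0 0 0 0
0 0 0 0
0 0 0 0
0 0 0 0
0 0 0 0

Lights still on: 0

Answer: yes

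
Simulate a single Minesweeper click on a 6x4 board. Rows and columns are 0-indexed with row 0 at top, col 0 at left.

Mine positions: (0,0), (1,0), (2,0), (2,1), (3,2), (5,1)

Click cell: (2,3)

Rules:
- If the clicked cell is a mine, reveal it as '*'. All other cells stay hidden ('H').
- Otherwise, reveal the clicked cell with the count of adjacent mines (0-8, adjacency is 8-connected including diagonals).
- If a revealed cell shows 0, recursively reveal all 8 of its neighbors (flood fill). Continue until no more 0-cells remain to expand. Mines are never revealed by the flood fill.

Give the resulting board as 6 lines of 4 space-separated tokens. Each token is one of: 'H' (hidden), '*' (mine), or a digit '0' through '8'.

H H H H
H H H H
H H H 1
H H H H
H H H H
H H H H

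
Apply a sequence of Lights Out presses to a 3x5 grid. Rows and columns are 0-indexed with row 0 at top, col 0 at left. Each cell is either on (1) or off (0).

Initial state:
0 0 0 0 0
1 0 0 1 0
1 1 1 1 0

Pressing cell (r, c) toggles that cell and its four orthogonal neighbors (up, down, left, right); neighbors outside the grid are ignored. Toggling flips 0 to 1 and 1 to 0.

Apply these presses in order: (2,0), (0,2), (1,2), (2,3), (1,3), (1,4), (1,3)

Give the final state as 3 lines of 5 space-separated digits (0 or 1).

After press 1 at (2,0):
0 0 0 0 0
0 0 0 1 0
0 0 1 1 0

After press 2 at (0,2):
0 1 1 1 0
0 0 1 1 0
0 0 1 1 0

After press 3 at (1,2):
0 1 0 1 0
0 1 0 0 0
0 0 0 1 0

After press 4 at (2,3):
0 1 0 1 0
0 1 0 1 0
0 0 1 0 1

After press 5 at (1,3):
0 1 0 0 0
0 1 1 0 1
0 0 1 1 1

After press 6 at (1,4):
0 1 0 0 1
0 1 1 1 0
0 0 1 1 0

After press 7 at (1,3):
0 1 0 1 1
0 1 0 0 1
0 0 1 0 0

Answer: 0 1 0 1 1
0 1 0 0 1
0 0 1 0 0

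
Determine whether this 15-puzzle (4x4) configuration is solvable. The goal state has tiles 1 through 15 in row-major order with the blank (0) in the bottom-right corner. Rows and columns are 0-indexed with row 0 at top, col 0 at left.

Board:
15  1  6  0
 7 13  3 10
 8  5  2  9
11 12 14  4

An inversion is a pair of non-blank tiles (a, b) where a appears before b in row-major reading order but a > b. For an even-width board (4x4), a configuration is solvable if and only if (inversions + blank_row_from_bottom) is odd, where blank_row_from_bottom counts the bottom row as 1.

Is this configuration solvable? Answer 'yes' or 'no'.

Answer: no

Derivation:
Inversions: 46
Blank is in row 0 (0-indexed from top), which is row 4 counting from the bottom (bottom = 1).
46 + 4 = 50, which is even, so the puzzle is not solvable.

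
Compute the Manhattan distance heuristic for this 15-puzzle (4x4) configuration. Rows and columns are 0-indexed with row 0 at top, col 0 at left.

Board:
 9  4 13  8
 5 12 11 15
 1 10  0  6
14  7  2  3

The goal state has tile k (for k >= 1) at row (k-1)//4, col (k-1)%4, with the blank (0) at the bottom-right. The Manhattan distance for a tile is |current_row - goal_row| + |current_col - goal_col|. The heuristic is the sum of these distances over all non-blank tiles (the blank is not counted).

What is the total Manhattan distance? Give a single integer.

Tile 9: (0,0)->(2,0) = 2
Tile 4: (0,1)->(0,3) = 2
Tile 13: (0,2)->(3,0) = 5
Tile 8: (0,3)->(1,3) = 1
Tile 5: (1,0)->(1,0) = 0
Tile 12: (1,1)->(2,3) = 3
Tile 11: (1,2)->(2,2) = 1
Tile 15: (1,3)->(3,2) = 3
Tile 1: (2,0)->(0,0) = 2
Tile 10: (2,1)->(2,1) = 0
Tile 6: (2,3)->(1,1) = 3
Tile 14: (3,0)->(3,1) = 1
Tile 7: (3,1)->(1,2) = 3
Tile 2: (3,2)->(0,1) = 4
Tile 3: (3,3)->(0,2) = 4
Sum: 2 + 2 + 5 + 1 + 0 + 3 + 1 + 3 + 2 + 0 + 3 + 1 + 3 + 4 + 4 = 34

Answer: 34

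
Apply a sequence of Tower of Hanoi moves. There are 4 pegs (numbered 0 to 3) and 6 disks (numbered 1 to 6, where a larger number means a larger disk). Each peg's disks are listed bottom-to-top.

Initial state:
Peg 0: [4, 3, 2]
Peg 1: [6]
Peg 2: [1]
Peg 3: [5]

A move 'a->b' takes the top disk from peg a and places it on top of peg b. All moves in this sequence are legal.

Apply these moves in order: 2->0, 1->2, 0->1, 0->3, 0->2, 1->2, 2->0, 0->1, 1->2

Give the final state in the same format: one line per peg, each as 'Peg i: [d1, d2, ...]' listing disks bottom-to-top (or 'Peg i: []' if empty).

After move 1 (2->0):
Peg 0: [4, 3, 2, 1]
Peg 1: [6]
Peg 2: []
Peg 3: [5]

After move 2 (1->2):
Peg 0: [4, 3, 2, 1]
Peg 1: []
Peg 2: [6]
Peg 3: [5]

After move 3 (0->1):
Peg 0: [4, 3, 2]
Peg 1: [1]
Peg 2: [6]
Peg 3: [5]

After move 4 (0->3):
Peg 0: [4, 3]
Peg 1: [1]
Peg 2: [6]
Peg 3: [5, 2]

After move 5 (0->2):
Peg 0: [4]
Peg 1: [1]
Peg 2: [6, 3]
Peg 3: [5, 2]

After move 6 (1->2):
Peg 0: [4]
Peg 1: []
Peg 2: [6, 3, 1]
Peg 3: [5, 2]

After move 7 (2->0):
Peg 0: [4, 1]
Peg 1: []
Peg 2: [6, 3]
Peg 3: [5, 2]

After move 8 (0->1):
Peg 0: [4]
Peg 1: [1]
Peg 2: [6, 3]
Peg 3: [5, 2]

After move 9 (1->2):
Peg 0: [4]
Peg 1: []
Peg 2: [6, 3, 1]
Peg 3: [5, 2]

Answer: Peg 0: [4]
Peg 1: []
Peg 2: [6, 3, 1]
Peg 3: [5, 2]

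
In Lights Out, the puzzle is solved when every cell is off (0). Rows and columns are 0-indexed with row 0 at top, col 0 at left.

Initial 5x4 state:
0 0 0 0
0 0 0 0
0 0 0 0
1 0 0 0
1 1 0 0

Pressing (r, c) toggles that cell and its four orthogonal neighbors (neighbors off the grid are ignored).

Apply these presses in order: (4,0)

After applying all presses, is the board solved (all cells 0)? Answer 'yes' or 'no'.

After press 1 at (4,0):
0 0 0 0
0 0 0 0
0 0 0 0
0 0 0 0
0 0 0 0

Lights still on: 0

Answer: yes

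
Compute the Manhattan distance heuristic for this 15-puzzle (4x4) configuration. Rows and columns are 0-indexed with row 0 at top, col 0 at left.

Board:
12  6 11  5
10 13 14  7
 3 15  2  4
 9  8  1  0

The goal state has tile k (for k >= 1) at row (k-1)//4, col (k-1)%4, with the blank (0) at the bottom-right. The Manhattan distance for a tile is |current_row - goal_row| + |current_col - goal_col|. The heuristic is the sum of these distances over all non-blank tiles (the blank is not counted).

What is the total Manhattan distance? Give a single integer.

Answer: 42

Derivation:
Tile 12: at (0,0), goal (2,3), distance |0-2|+|0-3| = 5
Tile 6: at (0,1), goal (1,1), distance |0-1|+|1-1| = 1
Tile 11: at (0,2), goal (2,2), distance |0-2|+|2-2| = 2
Tile 5: at (0,3), goal (1,0), distance |0-1|+|3-0| = 4
Tile 10: at (1,0), goal (2,1), distance |1-2|+|0-1| = 2
Tile 13: at (1,1), goal (3,0), distance |1-3|+|1-0| = 3
Tile 14: at (1,2), goal (3,1), distance |1-3|+|2-1| = 3
Tile 7: at (1,3), goal (1,2), distance |1-1|+|3-2| = 1
Tile 3: at (2,0), goal (0,2), distance |2-0|+|0-2| = 4
Tile 15: at (2,1), goal (3,2), distance |2-3|+|1-2| = 2
Tile 2: at (2,2), goal (0,1), distance |2-0|+|2-1| = 3
Tile 4: at (2,3), goal (0,3), distance |2-0|+|3-3| = 2
Tile 9: at (3,0), goal (2,0), distance |3-2|+|0-0| = 1
Tile 8: at (3,1), goal (1,3), distance |3-1|+|1-3| = 4
Tile 1: at (3,2), goal (0,0), distance |3-0|+|2-0| = 5
Sum: 5 + 1 + 2 + 4 + 2 + 3 + 3 + 1 + 4 + 2 + 3 + 2 + 1 + 4 + 5 = 42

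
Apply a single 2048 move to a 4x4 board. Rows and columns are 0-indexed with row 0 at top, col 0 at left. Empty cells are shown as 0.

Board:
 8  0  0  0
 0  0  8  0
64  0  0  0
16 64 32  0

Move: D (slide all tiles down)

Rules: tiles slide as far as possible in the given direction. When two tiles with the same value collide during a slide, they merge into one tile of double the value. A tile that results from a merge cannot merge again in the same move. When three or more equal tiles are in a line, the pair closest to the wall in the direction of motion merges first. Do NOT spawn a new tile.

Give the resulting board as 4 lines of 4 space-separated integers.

Slide down:
col 0: [8, 0, 64, 16] -> [0, 8, 64, 16]
col 1: [0, 0, 0, 64] -> [0, 0, 0, 64]
col 2: [0, 8, 0, 32] -> [0, 0, 8, 32]
col 3: [0, 0, 0, 0] -> [0, 0, 0, 0]

Answer:  0  0  0  0
 8  0  0  0
64  0  8  0
16 64 32  0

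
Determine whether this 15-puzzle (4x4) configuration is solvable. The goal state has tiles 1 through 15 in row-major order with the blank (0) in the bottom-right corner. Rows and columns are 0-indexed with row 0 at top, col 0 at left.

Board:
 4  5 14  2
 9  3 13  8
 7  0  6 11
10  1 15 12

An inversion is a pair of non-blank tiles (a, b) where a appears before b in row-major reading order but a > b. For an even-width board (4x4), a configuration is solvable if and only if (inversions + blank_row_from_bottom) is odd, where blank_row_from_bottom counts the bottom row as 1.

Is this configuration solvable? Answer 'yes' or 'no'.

Inversions: 41
Blank is in row 2 (0-indexed from top), which is row 2 counting from the bottom (bottom = 1).
41 + 2 = 43, which is odd, so the puzzle is solvable.

Answer: yes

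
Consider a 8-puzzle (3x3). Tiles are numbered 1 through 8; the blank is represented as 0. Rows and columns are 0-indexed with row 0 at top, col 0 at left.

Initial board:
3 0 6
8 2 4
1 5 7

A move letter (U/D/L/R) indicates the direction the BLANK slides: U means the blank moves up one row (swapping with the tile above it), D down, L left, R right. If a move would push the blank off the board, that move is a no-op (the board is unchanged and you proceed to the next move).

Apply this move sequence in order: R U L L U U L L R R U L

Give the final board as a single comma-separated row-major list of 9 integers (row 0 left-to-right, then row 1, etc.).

Answer: 3, 0, 6, 8, 2, 4, 1, 5, 7

Derivation:
After move 1 (R):
3 6 0
8 2 4
1 5 7

After move 2 (U):
3 6 0
8 2 4
1 5 7

After move 3 (L):
3 0 6
8 2 4
1 5 7

After move 4 (L):
0 3 6
8 2 4
1 5 7

After move 5 (U):
0 3 6
8 2 4
1 5 7

After move 6 (U):
0 3 6
8 2 4
1 5 7

After move 7 (L):
0 3 6
8 2 4
1 5 7

After move 8 (L):
0 3 6
8 2 4
1 5 7

After move 9 (R):
3 0 6
8 2 4
1 5 7

After move 10 (R):
3 6 0
8 2 4
1 5 7

After move 11 (U):
3 6 0
8 2 4
1 5 7

After move 12 (L):
3 0 6
8 2 4
1 5 7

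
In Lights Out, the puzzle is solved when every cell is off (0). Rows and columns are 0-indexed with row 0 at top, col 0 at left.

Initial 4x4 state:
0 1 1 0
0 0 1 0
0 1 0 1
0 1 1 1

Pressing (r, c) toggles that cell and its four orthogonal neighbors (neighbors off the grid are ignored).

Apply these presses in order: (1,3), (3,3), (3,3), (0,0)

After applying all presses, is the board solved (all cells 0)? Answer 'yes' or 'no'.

Answer: no

Derivation:
After press 1 at (1,3):
0 1 1 1
0 0 0 1
0 1 0 0
0 1 1 1

After press 2 at (3,3):
0 1 1 1
0 0 0 1
0 1 0 1
0 1 0 0

After press 3 at (3,3):
0 1 1 1
0 0 0 1
0 1 0 0
0 1 1 1

After press 4 at (0,0):
1 0 1 1
1 0 0 1
0 1 0 0
0 1 1 1

Lights still on: 9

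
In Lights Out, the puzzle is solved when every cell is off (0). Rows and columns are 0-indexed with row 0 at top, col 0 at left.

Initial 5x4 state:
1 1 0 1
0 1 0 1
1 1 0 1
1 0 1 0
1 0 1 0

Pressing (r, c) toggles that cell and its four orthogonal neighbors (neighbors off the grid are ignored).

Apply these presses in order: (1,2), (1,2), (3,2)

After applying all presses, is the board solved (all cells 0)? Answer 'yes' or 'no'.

Answer: no

Derivation:
After press 1 at (1,2):
1 1 1 1
0 0 1 0
1 1 1 1
1 0 1 0
1 0 1 0

After press 2 at (1,2):
1 1 0 1
0 1 0 1
1 1 0 1
1 0 1 0
1 0 1 0

After press 3 at (3,2):
1 1 0 1
0 1 0 1
1 1 1 1
1 1 0 1
1 0 0 0

Lights still on: 13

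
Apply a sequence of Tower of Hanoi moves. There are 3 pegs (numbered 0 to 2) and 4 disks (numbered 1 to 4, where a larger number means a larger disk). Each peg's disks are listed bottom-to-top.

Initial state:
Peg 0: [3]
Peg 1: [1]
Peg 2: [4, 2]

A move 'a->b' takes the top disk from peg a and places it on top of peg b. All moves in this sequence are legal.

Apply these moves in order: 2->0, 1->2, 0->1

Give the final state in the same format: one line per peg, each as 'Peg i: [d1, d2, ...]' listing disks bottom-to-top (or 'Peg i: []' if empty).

After move 1 (2->0):
Peg 0: [3, 2]
Peg 1: [1]
Peg 2: [4]

After move 2 (1->2):
Peg 0: [3, 2]
Peg 1: []
Peg 2: [4, 1]

After move 3 (0->1):
Peg 0: [3]
Peg 1: [2]
Peg 2: [4, 1]

Answer: Peg 0: [3]
Peg 1: [2]
Peg 2: [4, 1]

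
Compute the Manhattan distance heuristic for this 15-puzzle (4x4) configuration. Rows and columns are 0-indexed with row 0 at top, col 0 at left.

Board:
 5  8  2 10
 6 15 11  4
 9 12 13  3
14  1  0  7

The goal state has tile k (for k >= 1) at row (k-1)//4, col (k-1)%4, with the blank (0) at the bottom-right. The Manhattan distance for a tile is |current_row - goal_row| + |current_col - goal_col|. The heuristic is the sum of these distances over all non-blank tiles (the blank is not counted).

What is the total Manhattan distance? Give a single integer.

Answer: 31

Derivation:
Tile 5: (0,0)->(1,0) = 1
Tile 8: (0,1)->(1,3) = 3
Tile 2: (0,2)->(0,1) = 1
Tile 10: (0,3)->(2,1) = 4
Tile 6: (1,0)->(1,1) = 1
Tile 15: (1,1)->(3,2) = 3
Tile 11: (1,2)->(2,2) = 1
Tile 4: (1,3)->(0,3) = 1
Tile 9: (2,0)->(2,0) = 0
Tile 12: (2,1)->(2,3) = 2
Tile 13: (2,2)->(3,0) = 3
Tile 3: (2,3)->(0,2) = 3
Tile 14: (3,0)->(3,1) = 1
Tile 1: (3,1)->(0,0) = 4
Tile 7: (3,3)->(1,2) = 3
Sum: 1 + 3 + 1 + 4 + 1 + 3 + 1 + 1 + 0 + 2 + 3 + 3 + 1 + 4 + 3 = 31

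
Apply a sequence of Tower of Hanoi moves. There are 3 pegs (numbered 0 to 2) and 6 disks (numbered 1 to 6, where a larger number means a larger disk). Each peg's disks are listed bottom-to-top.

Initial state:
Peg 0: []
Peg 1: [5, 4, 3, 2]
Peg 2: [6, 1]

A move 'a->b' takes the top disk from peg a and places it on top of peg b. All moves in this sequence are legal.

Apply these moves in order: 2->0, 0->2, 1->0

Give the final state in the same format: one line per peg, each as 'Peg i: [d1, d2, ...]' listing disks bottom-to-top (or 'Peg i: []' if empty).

After move 1 (2->0):
Peg 0: [1]
Peg 1: [5, 4, 3, 2]
Peg 2: [6]

After move 2 (0->2):
Peg 0: []
Peg 1: [5, 4, 3, 2]
Peg 2: [6, 1]

After move 3 (1->0):
Peg 0: [2]
Peg 1: [5, 4, 3]
Peg 2: [6, 1]

Answer: Peg 0: [2]
Peg 1: [5, 4, 3]
Peg 2: [6, 1]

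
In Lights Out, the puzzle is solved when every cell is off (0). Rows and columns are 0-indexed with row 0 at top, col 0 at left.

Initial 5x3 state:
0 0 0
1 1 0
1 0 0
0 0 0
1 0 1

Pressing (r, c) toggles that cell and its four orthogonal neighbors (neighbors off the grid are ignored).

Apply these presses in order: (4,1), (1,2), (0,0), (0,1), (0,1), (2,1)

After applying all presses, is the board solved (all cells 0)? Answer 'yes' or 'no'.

Answer: no

Derivation:
After press 1 at (4,1):
0 0 0
1 1 0
1 0 0
0 1 0
0 1 0

After press 2 at (1,2):
0 0 1
1 0 1
1 0 1
0 1 0
0 1 0

After press 3 at (0,0):
1 1 1
0 0 1
1 0 1
0 1 0
0 1 0

After press 4 at (0,1):
0 0 0
0 1 1
1 0 1
0 1 0
0 1 0

After press 5 at (0,1):
1 1 1
0 0 1
1 0 1
0 1 0
0 1 0

After press 6 at (2,1):
1 1 1
0 1 1
0 1 0
0 0 0
0 1 0

Lights still on: 7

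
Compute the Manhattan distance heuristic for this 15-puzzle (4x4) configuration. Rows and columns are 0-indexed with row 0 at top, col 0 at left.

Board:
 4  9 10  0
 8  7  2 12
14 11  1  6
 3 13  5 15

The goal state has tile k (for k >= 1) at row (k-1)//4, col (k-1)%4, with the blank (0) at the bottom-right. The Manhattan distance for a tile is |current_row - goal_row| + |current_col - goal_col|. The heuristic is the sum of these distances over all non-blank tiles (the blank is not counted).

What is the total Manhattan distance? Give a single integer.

Tile 4: at (0,0), goal (0,3), distance |0-0|+|0-3| = 3
Tile 9: at (0,1), goal (2,0), distance |0-2|+|1-0| = 3
Tile 10: at (0,2), goal (2,1), distance |0-2|+|2-1| = 3
Tile 8: at (1,0), goal (1,3), distance |1-1|+|0-3| = 3
Tile 7: at (1,1), goal (1,2), distance |1-1|+|1-2| = 1
Tile 2: at (1,2), goal (0,1), distance |1-0|+|2-1| = 2
Tile 12: at (1,3), goal (2,3), distance |1-2|+|3-3| = 1
Tile 14: at (2,0), goal (3,1), distance |2-3|+|0-1| = 2
Tile 11: at (2,1), goal (2,2), distance |2-2|+|1-2| = 1
Tile 1: at (2,2), goal (0,0), distance |2-0|+|2-0| = 4
Tile 6: at (2,3), goal (1,1), distance |2-1|+|3-1| = 3
Tile 3: at (3,0), goal (0,2), distance |3-0|+|0-2| = 5
Tile 13: at (3,1), goal (3,0), distance |3-3|+|1-0| = 1
Tile 5: at (3,2), goal (1,0), distance |3-1|+|2-0| = 4
Tile 15: at (3,3), goal (3,2), distance |3-3|+|3-2| = 1
Sum: 3 + 3 + 3 + 3 + 1 + 2 + 1 + 2 + 1 + 4 + 3 + 5 + 1 + 4 + 1 = 37

Answer: 37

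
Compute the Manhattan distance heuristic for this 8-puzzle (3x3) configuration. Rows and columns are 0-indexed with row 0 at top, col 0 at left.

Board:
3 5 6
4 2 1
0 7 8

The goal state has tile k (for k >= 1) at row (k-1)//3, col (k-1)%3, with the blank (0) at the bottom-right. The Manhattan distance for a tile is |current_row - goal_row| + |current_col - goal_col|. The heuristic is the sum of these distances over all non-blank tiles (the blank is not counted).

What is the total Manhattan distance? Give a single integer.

Tile 3: (0,0)->(0,2) = 2
Tile 5: (0,1)->(1,1) = 1
Tile 6: (0,2)->(1,2) = 1
Tile 4: (1,0)->(1,0) = 0
Tile 2: (1,1)->(0,1) = 1
Tile 1: (1,2)->(0,0) = 3
Tile 7: (2,1)->(2,0) = 1
Tile 8: (2,2)->(2,1) = 1
Sum: 2 + 1 + 1 + 0 + 1 + 3 + 1 + 1 = 10

Answer: 10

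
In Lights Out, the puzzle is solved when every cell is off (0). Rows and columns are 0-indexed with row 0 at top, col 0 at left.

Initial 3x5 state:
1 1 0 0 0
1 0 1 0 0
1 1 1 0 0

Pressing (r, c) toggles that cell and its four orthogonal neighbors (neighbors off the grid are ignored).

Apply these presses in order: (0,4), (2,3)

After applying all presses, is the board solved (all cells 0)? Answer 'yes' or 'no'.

After press 1 at (0,4):
1 1 0 1 1
1 0 1 0 1
1 1 1 0 0

After press 2 at (2,3):
1 1 0 1 1
1 0 1 1 1
1 1 0 1 1

Lights still on: 12

Answer: no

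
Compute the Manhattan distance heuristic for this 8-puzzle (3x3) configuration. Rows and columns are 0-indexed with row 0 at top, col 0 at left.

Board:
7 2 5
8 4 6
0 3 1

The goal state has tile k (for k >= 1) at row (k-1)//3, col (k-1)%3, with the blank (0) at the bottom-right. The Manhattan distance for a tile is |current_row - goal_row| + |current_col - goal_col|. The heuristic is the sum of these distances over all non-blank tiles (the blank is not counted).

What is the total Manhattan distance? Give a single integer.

Tile 7: at (0,0), goal (2,0), distance |0-2|+|0-0| = 2
Tile 2: at (0,1), goal (0,1), distance |0-0|+|1-1| = 0
Tile 5: at (0,2), goal (1,1), distance |0-1|+|2-1| = 2
Tile 8: at (1,0), goal (2,1), distance |1-2|+|0-1| = 2
Tile 4: at (1,1), goal (1,0), distance |1-1|+|1-0| = 1
Tile 6: at (1,2), goal (1,2), distance |1-1|+|2-2| = 0
Tile 3: at (2,1), goal (0,2), distance |2-0|+|1-2| = 3
Tile 1: at (2,2), goal (0,0), distance |2-0|+|2-0| = 4
Sum: 2 + 0 + 2 + 2 + 1 + 0 + 3 + 4 = 14

Answer: 14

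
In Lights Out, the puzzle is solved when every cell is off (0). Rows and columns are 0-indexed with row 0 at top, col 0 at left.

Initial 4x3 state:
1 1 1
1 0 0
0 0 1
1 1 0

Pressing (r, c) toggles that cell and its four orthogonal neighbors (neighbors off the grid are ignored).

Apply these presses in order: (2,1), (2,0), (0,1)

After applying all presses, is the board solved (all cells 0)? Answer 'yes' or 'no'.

Answer: yes

Derivation:
After press 1 at (2,1):
1 1 1
1 1 0
1 1 0
1 0 0

After press 2 at (2,0):
1 1 1
0 1 0
0 0 0
0 0 0

After press 3 at (0,1):
0 0 0
0 0 0
0 0 0
0 0 0

Lights still on: 0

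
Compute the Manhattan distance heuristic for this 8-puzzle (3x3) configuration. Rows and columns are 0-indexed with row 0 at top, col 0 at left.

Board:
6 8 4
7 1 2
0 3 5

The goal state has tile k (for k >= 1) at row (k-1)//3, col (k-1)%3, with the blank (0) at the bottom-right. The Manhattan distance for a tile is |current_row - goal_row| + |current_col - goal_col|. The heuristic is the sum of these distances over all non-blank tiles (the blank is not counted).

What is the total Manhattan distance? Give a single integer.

Tile 6: (0,0)->(1,2) = 3
Tile 8: (0,1)->(2,1) = 2
Tile 4: (0,2)->(1,0) = 3
Tile 7: (1,0)->(2,0) = 1
Tile 1: (1,1)->(0,0) = 2
Tile 2: (1,2)->(0,1) = 2
Tile 3: (2,1)->(0,2) = 3
Tile 5: (2,2)->(1,1) = 2
Sum: 3 + 2 + 3 + 1 + 2 + 2 + 3 + 2 = 18

Answer: 18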